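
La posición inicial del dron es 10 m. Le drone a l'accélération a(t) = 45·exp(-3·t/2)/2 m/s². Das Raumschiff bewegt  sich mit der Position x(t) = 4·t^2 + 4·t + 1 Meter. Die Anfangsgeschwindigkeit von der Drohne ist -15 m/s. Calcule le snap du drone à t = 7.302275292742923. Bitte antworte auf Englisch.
Starting from acceleration a(t) = 45·exp(-3·t/2)/2, we take 2 derivatives. The derivative of acceleration gives jerk: j(t) = -135·exp(-3·t/2)/4. The derivative of jerk gives snap: s(t) = 405·exp(-3·t/2)/8. We have snap s(t) = 405·exp(-3·t/2)/8. Substituting t = 7.302275292742923: s(7.302275292742923) = 0.000885846020974612.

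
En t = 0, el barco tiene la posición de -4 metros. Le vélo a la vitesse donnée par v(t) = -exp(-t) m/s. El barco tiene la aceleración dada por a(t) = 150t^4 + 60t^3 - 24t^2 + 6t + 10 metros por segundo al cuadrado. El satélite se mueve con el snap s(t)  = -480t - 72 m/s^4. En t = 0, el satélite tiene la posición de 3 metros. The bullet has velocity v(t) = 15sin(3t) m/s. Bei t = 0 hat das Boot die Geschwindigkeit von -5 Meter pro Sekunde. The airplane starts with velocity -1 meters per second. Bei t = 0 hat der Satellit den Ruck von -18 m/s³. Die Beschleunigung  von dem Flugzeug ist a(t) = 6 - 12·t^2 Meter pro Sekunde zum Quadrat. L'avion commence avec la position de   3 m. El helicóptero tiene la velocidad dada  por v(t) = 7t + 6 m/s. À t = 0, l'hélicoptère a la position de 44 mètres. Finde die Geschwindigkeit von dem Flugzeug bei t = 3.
Wir müssen die Stammfunktion unserer Gleichung für die Beschleunigung a(t) = 6 - 12·t^2 1-mal finden. Mit ∫a(t)dt und Anwendung von v(0) = -1, finden wir v(t) = -4·t^3 + 6·t - 1. Aus der Gleichung für die Geschwindigkeit v(t) = -4·t^3 + 6·t - 1, setzen wir t = 3 ein und erhalten v = -91.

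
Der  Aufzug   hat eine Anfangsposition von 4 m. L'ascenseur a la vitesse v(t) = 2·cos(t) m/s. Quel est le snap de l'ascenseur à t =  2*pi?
En partant de la vitesse v(t) = 2·cos(t), nous prenons 3 dérivées. La dérivée de la vitesse donne l'accélération: a(t) = -2·sin(t). La dérivée de l'accélération donne le jerk: j(t) = -2·cos(t). En prenant d/dt de j(t), nous trouvons s(t) = 2·sin(t). En utilisant s(t) = 2·sin(t) et en substituant t = 2*pi, nous trouvons s = 0.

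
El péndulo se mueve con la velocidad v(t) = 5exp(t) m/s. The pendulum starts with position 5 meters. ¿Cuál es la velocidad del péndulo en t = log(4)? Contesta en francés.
Nous avons la vitesse v(t) = 5·exp(t). En substituant t = log(4): v(log(4)) = 20.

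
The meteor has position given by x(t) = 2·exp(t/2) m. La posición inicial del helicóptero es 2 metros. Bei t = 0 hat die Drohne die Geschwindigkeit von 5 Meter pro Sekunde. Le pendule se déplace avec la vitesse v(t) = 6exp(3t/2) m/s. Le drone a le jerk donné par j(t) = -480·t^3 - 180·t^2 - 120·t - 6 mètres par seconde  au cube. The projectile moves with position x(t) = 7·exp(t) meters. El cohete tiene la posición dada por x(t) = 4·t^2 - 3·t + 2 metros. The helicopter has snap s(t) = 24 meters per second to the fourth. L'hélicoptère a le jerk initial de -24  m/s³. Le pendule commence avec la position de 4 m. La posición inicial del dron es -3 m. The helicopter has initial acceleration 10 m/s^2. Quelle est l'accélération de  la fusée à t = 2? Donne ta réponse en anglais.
Starting from position x(t) = 4·t^2 - 3·t + 2, we take 2 derivatives. Taking d/dt of x(t), we find v(t) = 8·t - 3. The derivative of velocity gives acceleration: a(t) = 8. We have acceleration a(t) = 8. Substituting t = 2: a(2) = 8.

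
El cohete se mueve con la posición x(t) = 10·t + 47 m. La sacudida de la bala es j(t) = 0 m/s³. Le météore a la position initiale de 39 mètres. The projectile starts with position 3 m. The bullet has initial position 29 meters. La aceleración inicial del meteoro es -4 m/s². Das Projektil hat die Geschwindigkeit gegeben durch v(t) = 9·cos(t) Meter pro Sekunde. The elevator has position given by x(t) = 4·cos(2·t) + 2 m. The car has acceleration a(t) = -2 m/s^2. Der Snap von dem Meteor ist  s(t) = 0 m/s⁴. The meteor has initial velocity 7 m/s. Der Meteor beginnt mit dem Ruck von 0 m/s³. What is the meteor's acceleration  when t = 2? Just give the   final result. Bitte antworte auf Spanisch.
La respuesta es -4.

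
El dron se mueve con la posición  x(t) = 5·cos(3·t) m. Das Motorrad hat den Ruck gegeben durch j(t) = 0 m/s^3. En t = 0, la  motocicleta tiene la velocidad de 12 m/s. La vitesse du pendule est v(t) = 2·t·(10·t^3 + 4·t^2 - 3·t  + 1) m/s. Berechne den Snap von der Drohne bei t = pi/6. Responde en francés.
Nous devons dériver notre équation de la position x(t) = 5·cos(3·t) 4 fois. En prenant d/dt de x(t), nous trouvons v(t) = -15·sin(3·t). En prenant d/dt de v(t), nous trouvons a(t) = -45·cos(3·t). En dérivant l'accélération, nous obtenons le jerk: j(t) = 135·sin(3·t). En prenant d/dt de j(t), nous trouvons s(t) = 405·cos(3·t). En utilisant s(t) = 405·cos(3·t) et en substituant t = pi/6, nous trouvons s = 0.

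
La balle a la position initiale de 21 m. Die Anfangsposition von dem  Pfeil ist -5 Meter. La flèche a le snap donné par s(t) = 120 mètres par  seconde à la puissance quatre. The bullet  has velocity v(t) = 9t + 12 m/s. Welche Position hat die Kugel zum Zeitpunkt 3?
Wir müssen das Integral unserer Gleichung für die Geschwindigkeit v(t) = 9·t + 12 1-mal finden. Das Integral von der Geschwindigkeit ist die Position. Mit x(0) = 21 erhalten wir x(t) = 9·t^2/2 + 12·t + 21. Wir haben die Position x(t) = 9·t^2/2 + 12·t + 21. Durch Einsetzen von t = 3: x(3) = 195/2.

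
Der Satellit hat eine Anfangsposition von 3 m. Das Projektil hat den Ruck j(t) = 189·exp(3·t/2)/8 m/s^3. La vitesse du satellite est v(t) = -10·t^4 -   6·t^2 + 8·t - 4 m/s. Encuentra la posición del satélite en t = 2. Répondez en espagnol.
Debemos encontrar la integral de nuestra ecuación de la velocidad v(t) = -10·t^4 - 6·t^2 + 8·t - 4 1 vez. La integral de la velocidad es la posición. Usando x(0) = 3, obtenemos x(t) = -2·t^5 - 2·t^3 + 4·t^2 - 4·t + 3. Usando x(t) = -2·t^5 - 2·t^3 + 4·t^2 - 4·t + 3 y sustituyendo t = 2, encontramos x = -69.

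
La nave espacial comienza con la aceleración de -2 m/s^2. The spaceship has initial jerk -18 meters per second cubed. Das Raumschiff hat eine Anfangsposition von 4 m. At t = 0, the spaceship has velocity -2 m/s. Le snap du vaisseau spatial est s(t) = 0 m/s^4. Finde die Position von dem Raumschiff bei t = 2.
Wir müssen unsere Gleichung für den Snap s(t) = 0 4-mal integrieren. Das Integral von dem Snap, mit j(0) = -18, ergibt den Ruck: j(t) = -18. Die Stammfunktion von dem Ruck ist die Beschleunigung. Mit a(0) = -2 erhalten wir a(t) = -18·t - 2. Das Integral von der Beschleunigung, mit v(0) = -2, ergibt die Geschwindigkeit: v(t) = -9·t^2 - 2·t - 2. Die Stammfunktion von der Geschwindigkeit, mit x(0) = 4, ergibt die Position: x(t) = -3·t^3 - t^2 - 2·t + 4. Wir haben die Position x(t) = -3·t^3 - t^2 - 2·t + 4. Durch Einsetzen von t = 2: x(2) = -28.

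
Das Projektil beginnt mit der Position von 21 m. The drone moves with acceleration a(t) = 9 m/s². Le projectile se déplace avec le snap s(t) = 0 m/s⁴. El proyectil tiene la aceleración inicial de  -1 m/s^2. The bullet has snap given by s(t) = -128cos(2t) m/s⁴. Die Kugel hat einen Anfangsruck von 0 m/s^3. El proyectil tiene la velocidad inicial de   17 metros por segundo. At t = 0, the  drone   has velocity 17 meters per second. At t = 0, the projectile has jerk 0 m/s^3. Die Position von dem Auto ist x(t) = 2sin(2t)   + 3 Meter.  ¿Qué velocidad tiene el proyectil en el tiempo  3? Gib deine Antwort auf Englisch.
To solve this, we need to take 3 integrals of our snap equation s(t) = 0. Integrating snap and using the initial condition j(0) = 0, we get j(t) = 0. The integral of jerk, with a(0) = -1, gives acceleration: a(t) = -1. The antiderivative of acceleration, with v(0) = 17, gives velocity: v(t) = 17 - t. From the given velocity equation v(t) = 17 - t, we substitute t = 3 to get v = 14.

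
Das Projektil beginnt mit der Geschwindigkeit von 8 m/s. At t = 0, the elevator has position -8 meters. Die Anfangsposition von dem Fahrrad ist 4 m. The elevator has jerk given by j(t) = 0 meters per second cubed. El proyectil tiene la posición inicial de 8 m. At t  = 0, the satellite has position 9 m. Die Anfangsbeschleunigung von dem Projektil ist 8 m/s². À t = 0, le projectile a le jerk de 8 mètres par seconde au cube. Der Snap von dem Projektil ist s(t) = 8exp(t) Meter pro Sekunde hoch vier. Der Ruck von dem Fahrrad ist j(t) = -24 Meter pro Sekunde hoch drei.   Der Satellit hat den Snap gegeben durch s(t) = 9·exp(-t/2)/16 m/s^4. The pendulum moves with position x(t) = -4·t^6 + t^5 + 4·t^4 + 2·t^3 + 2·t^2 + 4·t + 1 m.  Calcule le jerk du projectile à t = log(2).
En partant du snap s(t) = 8·exp(t), nous prenons 1 primitive. L'intégrale du snap est le jerk. En utilisant j(0) = 8, nous obtenons j(t) = 8·exp(t). Nous avons le jerk j(t) = 8·exp(t). En substituant t = log(2): j(log(2)) = 16.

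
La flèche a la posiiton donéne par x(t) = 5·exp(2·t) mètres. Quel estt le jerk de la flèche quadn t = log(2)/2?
Nous devons dériver notre équation de la position x(t) = 5·exp(2·t) 3 fois. En dérivant la position, nous obtenons la vitesse: v(t) = 10·exp(2·t). En dérivant la vitesse, nous obtenons l'accélération: a(t) = 20·exp(2·t). En prenant d/dt de a(t), nous trouvons j(t) = 40·exp(2·t). Nous avons le jerk j(t) = 40·exp(2·t). En substituant t = log(2)/2: j(log(2)/2) = 80.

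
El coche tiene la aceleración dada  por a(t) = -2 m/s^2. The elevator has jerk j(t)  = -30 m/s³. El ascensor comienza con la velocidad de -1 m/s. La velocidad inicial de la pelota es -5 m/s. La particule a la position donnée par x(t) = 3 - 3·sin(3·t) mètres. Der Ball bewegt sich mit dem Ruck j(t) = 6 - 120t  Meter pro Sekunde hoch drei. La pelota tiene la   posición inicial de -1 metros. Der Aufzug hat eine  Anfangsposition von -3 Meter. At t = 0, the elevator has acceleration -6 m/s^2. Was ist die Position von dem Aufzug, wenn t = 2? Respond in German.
Wir müssen das Integral unserer Gleichung für den Ruck j(t) = -30 3-mal finden. Die Stammfunktion von dem Ruck, mit a(0) = -6, ergibt die Beschleunigung: a(t) = -30·t - 6. Durch Integration von der Beschleunigung und Verwendung der Anfangsbedingung v(0) = -1, erhalten wir v(t) = -15·t^2 - 6·t - 1. Das Integral von der Geschwindigkeit ist die Position. Mit x(0) = -3 erhalten wir x(t) = -5·t^3 - 3·t^2 - t - 3. Mit x(t) = -5·t^3 - 3·t^2 - t - 3 und Einsetzen von t = 2, finden wir x = -57.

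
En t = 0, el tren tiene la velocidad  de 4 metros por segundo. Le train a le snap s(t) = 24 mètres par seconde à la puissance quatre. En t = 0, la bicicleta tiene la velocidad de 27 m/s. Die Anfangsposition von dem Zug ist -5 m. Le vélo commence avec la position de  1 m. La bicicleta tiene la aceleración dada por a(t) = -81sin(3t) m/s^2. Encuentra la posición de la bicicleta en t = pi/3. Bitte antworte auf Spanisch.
Debemos encontrar la antiderivada de nuestra ecuación de la aceleración a(t) = -81·sin(3·t) 2 veces. La antiderivada de la aceleración es la velocidad. Usando v(0) = 27, obtenemos v(t) = 27·cos(3·t). La antiderivada de la velocidad, con x(0) = 1, da la posición: x(t) = 9·sin(3·t) + 1. Usando x(t) = 9·sin(3·t) + 1 y sustituyendo t = pi/3, encontramos x = 1.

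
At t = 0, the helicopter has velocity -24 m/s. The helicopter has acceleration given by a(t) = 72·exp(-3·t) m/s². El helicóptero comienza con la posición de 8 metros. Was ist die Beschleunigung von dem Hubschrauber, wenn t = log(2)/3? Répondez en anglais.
We have acceleration a(t) = 72·exp(-3·t). Substituting t = log(2)/3: a(log(2)/3) = 36.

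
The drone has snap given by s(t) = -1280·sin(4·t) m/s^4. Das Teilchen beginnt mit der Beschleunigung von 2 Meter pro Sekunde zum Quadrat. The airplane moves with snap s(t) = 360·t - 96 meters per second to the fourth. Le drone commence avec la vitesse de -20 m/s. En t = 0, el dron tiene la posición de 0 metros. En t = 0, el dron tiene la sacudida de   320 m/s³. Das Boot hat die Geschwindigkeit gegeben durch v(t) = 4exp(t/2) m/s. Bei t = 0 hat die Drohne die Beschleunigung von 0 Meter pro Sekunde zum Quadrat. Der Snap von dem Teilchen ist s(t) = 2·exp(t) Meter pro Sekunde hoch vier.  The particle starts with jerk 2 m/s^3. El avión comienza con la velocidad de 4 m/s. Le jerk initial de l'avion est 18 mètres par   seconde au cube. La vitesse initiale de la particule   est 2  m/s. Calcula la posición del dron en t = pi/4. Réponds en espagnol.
Necesitamos integrar nuestra ecuación del snap s(t) = -1280·sin(4·t) 4 veces. La integral del snap, con j(0) = 320, da la sacudida: j(t) = 320·cos(4·t). La integral de la sacudida es la aceleración. Usando a(0) = 0, obtenemos a(t) = 80·sin(4·t). La integral de la aceleración, con v(0) = -20, da la velocidad: v(t) = -20·cos(4·t). La antiderivada de la velocidad, con x(0) = 0, da la posición: x(t) = -5·sin(4·t). De la ecuación de la posición x(t) = -5·sin(4·t), sustituimos t = pi/4 para obtener x = 0.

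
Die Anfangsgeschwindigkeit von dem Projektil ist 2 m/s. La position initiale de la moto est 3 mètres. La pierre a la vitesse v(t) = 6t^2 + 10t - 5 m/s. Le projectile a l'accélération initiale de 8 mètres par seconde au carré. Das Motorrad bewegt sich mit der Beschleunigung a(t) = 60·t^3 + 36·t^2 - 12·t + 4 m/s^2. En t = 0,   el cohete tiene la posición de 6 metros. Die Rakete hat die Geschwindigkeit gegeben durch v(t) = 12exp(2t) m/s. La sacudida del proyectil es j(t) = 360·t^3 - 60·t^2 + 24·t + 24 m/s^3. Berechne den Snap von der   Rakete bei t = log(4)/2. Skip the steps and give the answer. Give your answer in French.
La réponse est 384.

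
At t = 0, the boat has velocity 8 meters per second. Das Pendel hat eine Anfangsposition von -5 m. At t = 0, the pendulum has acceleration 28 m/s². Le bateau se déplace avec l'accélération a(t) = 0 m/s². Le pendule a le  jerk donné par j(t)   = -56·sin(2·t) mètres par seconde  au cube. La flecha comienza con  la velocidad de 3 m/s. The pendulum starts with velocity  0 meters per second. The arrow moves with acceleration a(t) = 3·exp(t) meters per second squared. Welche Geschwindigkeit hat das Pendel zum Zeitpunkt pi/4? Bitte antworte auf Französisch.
Nous devons intégrer notre équation du jerk j(t) = -56·sin(2·t) 2 fois. L'intégrale du jerk est l'accélération. En utilisant a(0) = 28, nous obtenons a(t) = 28·cos(2·t). En prenant ∫a(t)dt et en appliquant v(0) = 0, nous trouvons v(t) = 14·sin(2·t). De l'équation de la vitesse v(t) = 14·sin(2·t), nous substituons t = pi/4 pour obtenir v = 14.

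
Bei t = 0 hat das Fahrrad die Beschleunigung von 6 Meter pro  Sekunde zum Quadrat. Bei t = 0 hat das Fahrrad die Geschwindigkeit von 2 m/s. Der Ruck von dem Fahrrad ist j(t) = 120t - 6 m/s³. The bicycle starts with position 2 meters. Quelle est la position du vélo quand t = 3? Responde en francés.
En partant du jerk j(t) = 120·t - 6, nous prenons 3 intégrales. En intégrant le jerk et en utilisant la condition initiale a(0) = 6, nous obtenons a(t) = 60·t^2 - 6·t + 6. En intégrant l'accélération et en utilisant la condition initiale v(0) = 2, nous obtenons v(t) = 20·t^3 - 3·t^2 + 6·t + 2. En intégrant la vitesse et en utilisant la condition initiale x(0) = 2, nous obtenons x(t) = 5·t^4 - t^3 + 3·t^2 + 2·t + 2. En utilisant x(t) = 5·t^4 - t^3 + 3·t^2 + 2·t + 2 et en substituant t = 3, nous trouvons x = 413.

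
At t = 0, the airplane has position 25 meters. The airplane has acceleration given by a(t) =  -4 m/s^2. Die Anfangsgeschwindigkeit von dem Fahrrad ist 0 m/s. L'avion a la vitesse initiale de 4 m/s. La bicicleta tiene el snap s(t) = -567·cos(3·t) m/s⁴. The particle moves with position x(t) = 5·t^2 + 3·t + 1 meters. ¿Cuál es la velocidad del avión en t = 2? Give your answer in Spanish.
Necesitamos integrar nuestra ecuación de la aceleración a(t) = -4 1 vez. La integral de la aceleración es la velocidad. Usando v(0) = 4, obtenemos v(t) = 4 - 4·t. Tenemos la velocidad v(t) = 4 - 4·t. Sustituyendo t = 2: v(2) = -4.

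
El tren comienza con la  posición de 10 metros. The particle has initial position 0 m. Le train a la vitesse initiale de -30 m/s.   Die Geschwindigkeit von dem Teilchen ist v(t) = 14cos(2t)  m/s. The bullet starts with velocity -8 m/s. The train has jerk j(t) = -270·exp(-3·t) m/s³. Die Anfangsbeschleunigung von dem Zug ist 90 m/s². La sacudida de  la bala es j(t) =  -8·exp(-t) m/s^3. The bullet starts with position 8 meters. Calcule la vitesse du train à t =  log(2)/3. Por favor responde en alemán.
Ausgehend von dem Ruck j(t) = -270·exp(-3·t), nehmen wir 2 Stammfunktionen. Durch Integration von dem Ruck und Verwendung der Anfangsbedingung a(0) = 90, erhalten wir a(t) = 90·exp(-3·t). Die Stammfunktion von der Beschleunigung ist die Geschwindigkeit. Mit v(0) = -30 erhalten wir v(t) = -30·exp(-3·t). Aus der Gleichung für die Geschwindigkeit v(t) = -30·exp(-3·t), setzen wir t = log(2)/3 ein und erhalten v = -15.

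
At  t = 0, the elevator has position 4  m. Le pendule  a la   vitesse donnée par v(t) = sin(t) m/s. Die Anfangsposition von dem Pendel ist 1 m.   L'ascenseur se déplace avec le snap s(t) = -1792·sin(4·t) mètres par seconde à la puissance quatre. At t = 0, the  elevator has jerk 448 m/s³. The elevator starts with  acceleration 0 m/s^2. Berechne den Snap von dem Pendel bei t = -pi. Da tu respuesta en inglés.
Starting from velocity v(t) = sin(t), we take 3 derivatives. Differentiating velocity, we get acceleration: a(t) = cos(t). Taking d/dt of a(t), we find j(t) = -sin(t). Taking d/dt of j(t), we find s(t) = -cos(t). We have snap s(t) = -cos(t). Substituting t = -pi: s(-pi) = 1.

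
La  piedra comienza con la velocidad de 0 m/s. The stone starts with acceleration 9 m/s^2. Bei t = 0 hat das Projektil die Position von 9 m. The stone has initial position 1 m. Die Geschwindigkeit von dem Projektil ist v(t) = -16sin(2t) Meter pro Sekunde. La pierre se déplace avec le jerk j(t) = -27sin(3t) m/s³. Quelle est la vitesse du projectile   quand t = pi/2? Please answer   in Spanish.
Tenemos la velocidad v(t) = -16·sin(2·t). Sustituyendo t = pi/2: v(pi/2) = 0.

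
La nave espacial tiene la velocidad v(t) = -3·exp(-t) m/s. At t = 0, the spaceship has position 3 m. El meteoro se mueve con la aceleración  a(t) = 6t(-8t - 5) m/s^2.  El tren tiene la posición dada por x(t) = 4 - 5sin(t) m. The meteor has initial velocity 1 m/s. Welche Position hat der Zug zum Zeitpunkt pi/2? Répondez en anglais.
We have position x(t) = 4 - 5·sin(t). Substituting t = pi/2: x(pi/2) = -1.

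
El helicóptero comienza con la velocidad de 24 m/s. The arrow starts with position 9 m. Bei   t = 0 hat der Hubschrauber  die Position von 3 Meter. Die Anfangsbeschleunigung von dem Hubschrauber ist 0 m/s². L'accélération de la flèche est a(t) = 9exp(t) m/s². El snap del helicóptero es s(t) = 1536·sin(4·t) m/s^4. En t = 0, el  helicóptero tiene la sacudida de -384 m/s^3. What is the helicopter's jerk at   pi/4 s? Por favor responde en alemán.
Ausgehend von dem Snap s(t) = 1536·sin(4·t), nehmen wir 1 Integral. Die Stammfunktion von dem Snap ist der Ruck. Mit j(0) = -384 erhalten wir j(t) = -384·cos(4·t). Aus der Gleichung für den Ruck j(t) = -384·cos(4·t), setzen wir t = pi/4 ein und erhalten j = 384.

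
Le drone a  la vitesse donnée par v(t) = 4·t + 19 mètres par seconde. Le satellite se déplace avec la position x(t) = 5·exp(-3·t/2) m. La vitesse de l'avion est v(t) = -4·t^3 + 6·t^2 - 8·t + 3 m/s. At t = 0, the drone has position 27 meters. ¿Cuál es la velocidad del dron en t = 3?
Tenemos la velocidad v(t) = 4·t + 19. Sustituyendo t = 3: v(3) = 31.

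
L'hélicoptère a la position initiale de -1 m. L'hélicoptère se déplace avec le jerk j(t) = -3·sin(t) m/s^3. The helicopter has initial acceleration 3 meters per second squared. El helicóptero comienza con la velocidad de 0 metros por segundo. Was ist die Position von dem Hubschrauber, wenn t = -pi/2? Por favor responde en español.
Para resolver esto, necesitamos tomar 3 antiderivadas de nuestra ecuación de la sacudida j(t) = -3·sin(t). Integrando la sacudida y usando la condición inicial a(0) = 3, obtenemos a(t) = 3·cos(t). Tomando ∫a(t)dt y aplicando v(0) = 0, encontramos v(t) = 3·sin(t). La integral de la velocidad es la posición. Usando x(0) = -1, obtenemos x(t) = 2 - 3·cos(t). Tenemos la posición x(t) = 2 - 3·cos(t). Sustituyendo t = -pi/2: x(-pi/2) = 2.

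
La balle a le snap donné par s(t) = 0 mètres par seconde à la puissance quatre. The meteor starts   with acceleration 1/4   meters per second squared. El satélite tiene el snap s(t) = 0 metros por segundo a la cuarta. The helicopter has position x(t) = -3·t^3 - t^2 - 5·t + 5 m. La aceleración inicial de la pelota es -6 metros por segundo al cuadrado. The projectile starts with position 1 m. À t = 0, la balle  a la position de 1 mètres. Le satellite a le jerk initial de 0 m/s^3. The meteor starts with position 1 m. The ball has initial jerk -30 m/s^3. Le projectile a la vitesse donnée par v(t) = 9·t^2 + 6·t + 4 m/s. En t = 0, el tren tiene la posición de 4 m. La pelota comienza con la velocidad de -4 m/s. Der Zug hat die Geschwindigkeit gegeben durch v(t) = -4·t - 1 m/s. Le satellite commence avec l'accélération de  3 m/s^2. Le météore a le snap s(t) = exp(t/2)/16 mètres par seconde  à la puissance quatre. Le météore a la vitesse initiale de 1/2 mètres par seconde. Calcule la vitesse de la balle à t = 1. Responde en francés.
Nous devons intégrer notre équation du snap s(t) = 0 3 fois. En intégrant le snap et en utilisant la condition initiale j(0) = -30, nous obtenons j(t) = -30. La primitive du jerk est l'accélération. En utilisant a(0) = -6, nous obtenons a(t) = -30·t - 6. L'intégrale de l'accélération, avec v(0) = -4, donne la vitesse: v(t) = -15·t^2 - 6·t - 4. De l'équation de la vitesse v(t) = -15·t^2 - 6·t - 4, nous substituons t = 1 pour obtenir v = -25.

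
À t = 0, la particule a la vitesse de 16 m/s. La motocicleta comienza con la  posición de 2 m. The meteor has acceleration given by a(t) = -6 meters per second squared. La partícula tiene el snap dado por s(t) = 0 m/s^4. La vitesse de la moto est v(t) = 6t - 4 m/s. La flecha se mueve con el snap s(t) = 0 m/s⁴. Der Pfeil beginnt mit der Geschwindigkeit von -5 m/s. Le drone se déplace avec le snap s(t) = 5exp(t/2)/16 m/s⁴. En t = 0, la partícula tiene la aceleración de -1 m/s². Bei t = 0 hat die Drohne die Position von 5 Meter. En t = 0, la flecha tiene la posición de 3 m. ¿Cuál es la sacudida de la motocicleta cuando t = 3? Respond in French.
En partant de la vitesse v(t) = 6·t - 4, nous prenons 2 dérivées. En prenant d/dt de v(t), nous trouvons a(t) = 6. En dérivant l'accélération, nous obtenons le jerk: j(t) = 0. Nous avons le jerk j(t) = 0. En substituant t = 3: j(3) = 0.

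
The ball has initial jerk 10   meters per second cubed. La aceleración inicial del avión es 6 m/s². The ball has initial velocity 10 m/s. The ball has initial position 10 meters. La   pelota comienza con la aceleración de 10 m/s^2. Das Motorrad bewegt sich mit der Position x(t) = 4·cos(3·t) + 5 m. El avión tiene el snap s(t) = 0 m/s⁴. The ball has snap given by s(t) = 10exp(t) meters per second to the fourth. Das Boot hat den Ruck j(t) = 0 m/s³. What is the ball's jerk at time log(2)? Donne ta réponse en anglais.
Starting from snap s(t) = 10·exp(t), we take 1 antiderivative. Finding the antiderivative of s(t) and using j(0) = 10: j(t) = 10·exp(t). From the given jerk equation j(t) = 10·exp(t), we substitute t = log(2) to get j = 20.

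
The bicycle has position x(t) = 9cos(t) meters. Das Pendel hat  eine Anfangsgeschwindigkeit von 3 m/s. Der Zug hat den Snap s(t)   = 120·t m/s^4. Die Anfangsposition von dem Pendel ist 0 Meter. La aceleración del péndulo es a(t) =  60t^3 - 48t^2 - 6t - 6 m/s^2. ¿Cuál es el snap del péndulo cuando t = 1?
Debemos derivar nuestra ecuación de la aceleración a(t) = 60·t^3 - 48·t^2 - 6·t - 6 2 veces. Derivando la aceleración, obtenemos la sacudida: j(t) = 180·t^2 - 96·t - 6. Tomando d/dt de j(t), encontramos s(t) = 360·t - 96. Tenemos el snap s(t) = 360·t - 96. Sustituyendo t = 1: s(1) = 264.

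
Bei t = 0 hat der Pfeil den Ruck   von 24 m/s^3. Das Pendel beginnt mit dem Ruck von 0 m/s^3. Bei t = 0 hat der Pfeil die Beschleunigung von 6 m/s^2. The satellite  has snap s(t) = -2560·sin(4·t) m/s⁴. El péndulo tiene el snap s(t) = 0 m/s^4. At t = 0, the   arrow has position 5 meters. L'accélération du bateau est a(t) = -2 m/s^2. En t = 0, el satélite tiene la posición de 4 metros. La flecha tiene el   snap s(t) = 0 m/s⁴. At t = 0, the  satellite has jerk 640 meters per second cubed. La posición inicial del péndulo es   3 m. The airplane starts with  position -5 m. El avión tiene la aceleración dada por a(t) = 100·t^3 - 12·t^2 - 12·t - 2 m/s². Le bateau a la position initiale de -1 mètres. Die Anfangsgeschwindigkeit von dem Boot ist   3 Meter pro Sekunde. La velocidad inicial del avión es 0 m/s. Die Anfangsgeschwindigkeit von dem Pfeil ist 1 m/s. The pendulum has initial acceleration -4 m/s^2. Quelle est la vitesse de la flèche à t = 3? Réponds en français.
En partant du snap s(t) = 0, nous prenons 3 primitives. En prenant ∫s(t)dt et en appliquant j(0) = 24, nous trouvons j(t) = 24. L'intégrale du jerk, avec a(0) = 6, donne l'accélération: a(t) = 24·t + 6. L'intégrale de l'accélération, avec v(0) = 1, donne la vitesse: v(t) = 12·t^2 + 6·t + 1. Nous avons la vitesse v(t) = 12·t^2 + 6·t + 1. En substituant t = 3: v(3) = 127.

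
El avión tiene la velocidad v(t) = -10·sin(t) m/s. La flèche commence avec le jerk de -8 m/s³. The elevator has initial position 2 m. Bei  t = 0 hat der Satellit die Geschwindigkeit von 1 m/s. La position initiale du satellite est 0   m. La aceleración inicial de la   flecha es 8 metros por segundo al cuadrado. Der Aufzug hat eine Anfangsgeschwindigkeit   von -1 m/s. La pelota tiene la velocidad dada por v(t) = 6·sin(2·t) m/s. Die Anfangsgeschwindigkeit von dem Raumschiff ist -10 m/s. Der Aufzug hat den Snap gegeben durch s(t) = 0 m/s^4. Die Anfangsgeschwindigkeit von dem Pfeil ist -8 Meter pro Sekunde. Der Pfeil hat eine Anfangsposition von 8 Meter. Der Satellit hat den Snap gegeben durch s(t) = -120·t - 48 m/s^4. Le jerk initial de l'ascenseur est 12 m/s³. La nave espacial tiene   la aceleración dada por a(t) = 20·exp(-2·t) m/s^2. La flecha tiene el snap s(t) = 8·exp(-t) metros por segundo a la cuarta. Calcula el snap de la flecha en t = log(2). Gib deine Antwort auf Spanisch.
Usando s(t) = 8·exp(-t) y sustituyendo t = log(2), encontramos s = 4.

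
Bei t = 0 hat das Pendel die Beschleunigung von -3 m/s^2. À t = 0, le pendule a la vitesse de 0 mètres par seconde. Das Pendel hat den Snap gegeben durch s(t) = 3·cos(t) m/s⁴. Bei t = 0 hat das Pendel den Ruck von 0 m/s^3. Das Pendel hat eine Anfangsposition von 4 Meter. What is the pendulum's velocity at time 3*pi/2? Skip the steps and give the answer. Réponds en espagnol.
La respuesta es 3.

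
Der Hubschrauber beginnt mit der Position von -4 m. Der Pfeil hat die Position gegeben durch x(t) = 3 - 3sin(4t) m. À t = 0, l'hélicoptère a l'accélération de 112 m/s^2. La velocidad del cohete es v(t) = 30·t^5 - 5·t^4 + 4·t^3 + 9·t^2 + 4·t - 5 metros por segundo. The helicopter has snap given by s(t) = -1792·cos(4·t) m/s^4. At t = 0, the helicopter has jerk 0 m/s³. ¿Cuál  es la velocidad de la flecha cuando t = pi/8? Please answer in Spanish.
Debemos derivar nuestra ecuación de la posición x(t) = 3 - 3·sin(4·t) 1 vez. Derivando la posición, obtenemos la velocidad: v(t) = -12·cos(4·t). Tenemos la velocidad v(t) = -12·cos(4·t). Sustituyendo t = pi/8: v(pi/8) = 0.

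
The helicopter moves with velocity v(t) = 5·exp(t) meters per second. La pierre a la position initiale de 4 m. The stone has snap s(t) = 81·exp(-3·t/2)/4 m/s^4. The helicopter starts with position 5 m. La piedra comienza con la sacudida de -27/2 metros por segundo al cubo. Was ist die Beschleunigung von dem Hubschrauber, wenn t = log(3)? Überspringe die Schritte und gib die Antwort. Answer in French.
L'accélération à t = log(3) est a = 15.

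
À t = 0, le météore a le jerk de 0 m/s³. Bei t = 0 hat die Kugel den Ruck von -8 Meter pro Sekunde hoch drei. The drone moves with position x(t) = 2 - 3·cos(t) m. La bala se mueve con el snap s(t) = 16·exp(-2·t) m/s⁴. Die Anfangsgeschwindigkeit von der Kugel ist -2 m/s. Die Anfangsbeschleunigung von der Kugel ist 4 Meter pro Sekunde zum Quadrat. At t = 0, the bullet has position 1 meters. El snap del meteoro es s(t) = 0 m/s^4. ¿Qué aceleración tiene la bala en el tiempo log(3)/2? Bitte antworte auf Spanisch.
Partiendo del snap s(t) = 16·exp(-2·t), tomamos 2 antiderivadas. La integral del snap, con j(0) = -8, da la sacudida: j(t) = -8·exp(-2·t). Tomando ∫j(t)dt y aplicando a(0) = 4, encontramos a(t) = 4·exp(-2·t). De la ecuación de la aceleración a(t) = 4·exp(-2·t), sustituimos t = log(3)/2 para obtener a = 4/3.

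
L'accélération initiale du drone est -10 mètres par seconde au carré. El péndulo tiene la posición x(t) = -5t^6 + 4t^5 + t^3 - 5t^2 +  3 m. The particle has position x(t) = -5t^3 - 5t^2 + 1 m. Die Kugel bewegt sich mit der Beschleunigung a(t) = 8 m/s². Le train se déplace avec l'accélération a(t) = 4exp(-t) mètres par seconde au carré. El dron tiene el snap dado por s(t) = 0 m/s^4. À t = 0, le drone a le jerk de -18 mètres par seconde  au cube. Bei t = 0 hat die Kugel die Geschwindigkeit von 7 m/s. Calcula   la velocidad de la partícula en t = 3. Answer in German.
Wir müssen unsere Gleichung für die Position x(t) = -5·t^3 - 5·t^2 + 1 1-mal ableiten. Mit d/dt von x(t) finden wir v(t) = -15·t^2 - 10·t. Aus der Gleichung für die Geschwindigkeit v(t) = -15·t^2 - 10·t, setzen wir t = 3 ein und erhalten v = -165.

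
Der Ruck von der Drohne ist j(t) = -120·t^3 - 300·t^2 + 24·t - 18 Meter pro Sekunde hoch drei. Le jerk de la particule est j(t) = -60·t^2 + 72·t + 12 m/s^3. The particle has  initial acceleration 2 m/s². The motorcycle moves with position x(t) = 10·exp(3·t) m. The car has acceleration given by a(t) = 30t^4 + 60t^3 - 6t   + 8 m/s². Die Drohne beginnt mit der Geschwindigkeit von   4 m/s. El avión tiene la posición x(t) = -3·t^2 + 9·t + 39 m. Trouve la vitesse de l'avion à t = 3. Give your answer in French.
En partant de la position x(t) = -3·t^2 + 9·t + 39, nous prenons 1 dérivée. En prenant d/dt de x(t), nous trouvons v(t) = 9 - 6·t. De l'équation de la vitesse v(t) = 9 - 6·t, nous substituons t = 3 pour obtenir v = -9.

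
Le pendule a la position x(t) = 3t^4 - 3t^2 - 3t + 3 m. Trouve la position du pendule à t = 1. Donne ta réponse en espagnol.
Tenemos la posición x(t) = 3·t^4 - 3·t^2 - 3·t + 3. Sustituyendo t = 1: x(1) = 0.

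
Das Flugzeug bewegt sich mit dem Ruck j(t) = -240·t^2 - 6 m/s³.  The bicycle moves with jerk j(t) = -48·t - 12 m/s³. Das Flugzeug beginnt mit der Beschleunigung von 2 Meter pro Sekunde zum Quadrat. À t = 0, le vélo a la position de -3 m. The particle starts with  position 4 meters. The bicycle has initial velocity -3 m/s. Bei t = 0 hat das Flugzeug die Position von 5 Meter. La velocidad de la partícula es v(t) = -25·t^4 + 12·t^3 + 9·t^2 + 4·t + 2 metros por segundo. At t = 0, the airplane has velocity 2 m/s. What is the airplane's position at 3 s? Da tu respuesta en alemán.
Wir müssen unsere Gleichung für den Ruck j(t) = -240·t^2 - 6 3-mal integrieren. Das Integral von dem Ruck ist die Beschleunigung. Mit a(0) = 2 erhalten wir a(t) = -80·t^3 - 6·t + 2. Mit ∫a(t)dt und Anwendung von v(0) = 2, finden wir v(t) = -20·t^4 - 3·t^2 + 2·t + 2. Die Stammfunktion von der Geschwindigkeit, mit x(0) = 5, ergibt die Position: x(t) = -4·t^5 - t^3 + t^2 + 2·t + 5. Aus der Gleichung für die Position x(t) = -4·t^5 - t^3 + t^2 + 2·t + 5, setzen wir t = 3 ein und erhalten x = -979.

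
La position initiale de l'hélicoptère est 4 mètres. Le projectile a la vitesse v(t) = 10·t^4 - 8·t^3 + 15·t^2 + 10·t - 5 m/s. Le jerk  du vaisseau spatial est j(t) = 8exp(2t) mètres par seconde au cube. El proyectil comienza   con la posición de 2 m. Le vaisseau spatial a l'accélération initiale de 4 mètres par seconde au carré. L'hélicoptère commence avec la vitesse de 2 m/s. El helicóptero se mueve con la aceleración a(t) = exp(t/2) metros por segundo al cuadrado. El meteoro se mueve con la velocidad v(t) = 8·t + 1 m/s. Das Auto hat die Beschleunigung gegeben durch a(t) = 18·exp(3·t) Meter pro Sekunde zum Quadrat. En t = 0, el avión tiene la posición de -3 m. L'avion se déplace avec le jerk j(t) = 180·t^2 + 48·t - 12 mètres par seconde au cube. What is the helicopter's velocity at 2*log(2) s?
We need to integrate our acceleration equation a(t) = exp(t/2) 1 time. Integrating acceleration and using the initial condition v(0) = 2, we get v(t) = 2·exp(t/2). From the given velocity equation v(t) = 2·exp(t/2), we substitute t = 2*log(2) to get v = 4.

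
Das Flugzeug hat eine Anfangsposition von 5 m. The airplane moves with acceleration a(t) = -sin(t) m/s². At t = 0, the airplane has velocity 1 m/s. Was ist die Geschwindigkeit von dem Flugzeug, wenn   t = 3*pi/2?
Wir müssen unsere Gleichung für die Beschleunigung a(t) = -sin(t) 1-mal integrieren. Mit ∫a(t)dt und Anwendung von v(0) = 1, finden wir v(t) = cos(t). Wir haben die Geschwindigkeit v(t) = cos(t). Durch Einsetzen von t = 3*pi/2: v(3*pi/2) = 0.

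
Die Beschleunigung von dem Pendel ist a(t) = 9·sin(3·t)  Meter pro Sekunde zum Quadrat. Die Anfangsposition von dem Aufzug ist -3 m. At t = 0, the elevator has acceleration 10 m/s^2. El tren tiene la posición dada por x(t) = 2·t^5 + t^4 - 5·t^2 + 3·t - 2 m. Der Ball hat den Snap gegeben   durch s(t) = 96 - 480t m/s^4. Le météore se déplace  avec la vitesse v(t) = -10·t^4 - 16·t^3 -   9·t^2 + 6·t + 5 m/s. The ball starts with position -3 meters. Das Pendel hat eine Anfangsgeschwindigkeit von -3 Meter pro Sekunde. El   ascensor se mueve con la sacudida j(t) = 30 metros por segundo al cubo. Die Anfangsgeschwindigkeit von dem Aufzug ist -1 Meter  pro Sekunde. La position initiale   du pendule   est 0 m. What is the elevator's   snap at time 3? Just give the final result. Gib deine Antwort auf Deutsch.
Die Antwort ist 0.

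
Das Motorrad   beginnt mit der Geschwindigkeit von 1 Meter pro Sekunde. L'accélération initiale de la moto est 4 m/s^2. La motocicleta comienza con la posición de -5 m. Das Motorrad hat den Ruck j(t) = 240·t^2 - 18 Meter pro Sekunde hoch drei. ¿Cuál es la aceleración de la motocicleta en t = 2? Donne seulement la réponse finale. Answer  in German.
a(2) = 608.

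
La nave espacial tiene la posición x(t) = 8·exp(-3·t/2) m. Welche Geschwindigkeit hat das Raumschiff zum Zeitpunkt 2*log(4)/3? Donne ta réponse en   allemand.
Ausgehend von der Position x(t) = 8·exp(-3·t/2), nehmen wir 1 Ableitung. Die Ableitung von der Position ergibt die Geschwindigkeit: v(t) = -12·exp(-3·t/2). Wir haben die Geschwindigkeit v(t) = -12·exp(-3·t/2). Durch Einsetzen von t = 2*log(4)/3: v(2*log(4)/3) = -3.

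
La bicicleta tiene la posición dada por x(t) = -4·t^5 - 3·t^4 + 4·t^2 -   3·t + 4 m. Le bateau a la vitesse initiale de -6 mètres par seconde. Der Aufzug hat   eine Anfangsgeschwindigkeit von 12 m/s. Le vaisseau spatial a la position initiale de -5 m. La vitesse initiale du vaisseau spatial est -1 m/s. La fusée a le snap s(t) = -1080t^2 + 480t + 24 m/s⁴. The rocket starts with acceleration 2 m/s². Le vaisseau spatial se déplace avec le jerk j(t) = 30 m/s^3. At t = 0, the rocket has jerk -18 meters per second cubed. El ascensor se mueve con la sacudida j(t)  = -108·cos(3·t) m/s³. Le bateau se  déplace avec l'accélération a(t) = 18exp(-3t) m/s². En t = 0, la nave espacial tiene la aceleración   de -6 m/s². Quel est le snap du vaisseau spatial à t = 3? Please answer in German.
Ausgehend von dem Ruck j(t) = 30, nehmen wir 1 Ableitung. Die Ableitung von dem Ruck ergibt den Snap: s(t) = 0. Wir haben den Snap s(t) = 0. Durch Einsetzen von t = 3: s(3) = 0.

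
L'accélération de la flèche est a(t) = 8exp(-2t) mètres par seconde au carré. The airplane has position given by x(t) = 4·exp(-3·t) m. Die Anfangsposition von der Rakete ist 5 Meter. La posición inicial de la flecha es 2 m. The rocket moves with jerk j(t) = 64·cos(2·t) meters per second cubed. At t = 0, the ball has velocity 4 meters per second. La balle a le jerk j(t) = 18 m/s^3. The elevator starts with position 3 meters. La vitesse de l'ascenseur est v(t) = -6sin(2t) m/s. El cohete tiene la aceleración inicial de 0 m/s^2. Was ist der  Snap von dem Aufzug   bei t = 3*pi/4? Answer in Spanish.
Debemos derivar nuestra ecuación de la velocidad v(t) = -6·sin(2·t) 3 veces. Derivando la velocidad, obtenemos la aceleración: a(t) = -12·cos(2·t). Derivando la aceleración, obtenemos la sacudida: j(t) = 24·sin(2·t). Derivando la sacudida, obtenemos el snap: s(t) = 48·cos(2·t). De la ecuación del snap s(t) = 48·cos(2·t), sustituimos t = 3*pi/4 para obtener s = 0.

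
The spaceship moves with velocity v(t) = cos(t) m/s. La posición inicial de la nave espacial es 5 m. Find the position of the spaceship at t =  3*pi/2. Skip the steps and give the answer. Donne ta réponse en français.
La réponse est 4.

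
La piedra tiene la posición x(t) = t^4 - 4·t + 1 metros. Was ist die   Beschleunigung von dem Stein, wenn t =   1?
Wir müssen unsere Gleichung für die Position x(t) = t^4 - 4·t + 1 2-mal ableiten. Die Ableitung von der Position ergibt die Geschwindigkeit: v(t) = 4·t^3 - 4. Die Ableitung von der Geschwindigkeit ergibt die Beschleunigung: a(t) = 12·t^2. Wir haben die Beschleunigung a(t) = 12·t^2. Durch Einsetzen von t = 1: a(1) = 12.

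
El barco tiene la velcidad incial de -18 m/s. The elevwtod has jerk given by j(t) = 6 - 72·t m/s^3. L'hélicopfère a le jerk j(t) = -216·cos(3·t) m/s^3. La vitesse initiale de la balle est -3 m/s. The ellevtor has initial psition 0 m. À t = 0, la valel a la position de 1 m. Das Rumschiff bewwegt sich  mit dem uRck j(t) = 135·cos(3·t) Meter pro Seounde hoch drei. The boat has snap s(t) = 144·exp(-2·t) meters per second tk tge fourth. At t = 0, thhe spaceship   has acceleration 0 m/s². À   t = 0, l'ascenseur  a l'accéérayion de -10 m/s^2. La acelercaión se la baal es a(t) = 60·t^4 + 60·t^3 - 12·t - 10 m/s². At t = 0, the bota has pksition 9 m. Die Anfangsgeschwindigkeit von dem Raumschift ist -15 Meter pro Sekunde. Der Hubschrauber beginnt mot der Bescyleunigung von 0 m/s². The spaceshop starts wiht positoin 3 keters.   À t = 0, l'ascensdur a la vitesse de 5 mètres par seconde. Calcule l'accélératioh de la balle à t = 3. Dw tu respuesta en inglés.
From the given acceleration equation a(t) = 60·t^4 + 60·t^3 - 12·t - 10, we substitute t = 3 to get a = 6434.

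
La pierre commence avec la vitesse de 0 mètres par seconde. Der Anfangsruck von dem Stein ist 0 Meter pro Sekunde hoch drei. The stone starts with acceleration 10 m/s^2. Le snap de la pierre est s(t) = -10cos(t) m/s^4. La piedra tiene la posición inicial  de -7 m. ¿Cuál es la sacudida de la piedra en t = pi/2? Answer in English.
To solve this, we need to take 1 antiderivative of our snap equation s(t) = -10·cos(t). The antiderivative of snap, with j(0) = 0, gives jerk: j(t) = -10·sin(t). Using j(t) = -10·sin(t) and substituting t = pi/2, we find j = -10.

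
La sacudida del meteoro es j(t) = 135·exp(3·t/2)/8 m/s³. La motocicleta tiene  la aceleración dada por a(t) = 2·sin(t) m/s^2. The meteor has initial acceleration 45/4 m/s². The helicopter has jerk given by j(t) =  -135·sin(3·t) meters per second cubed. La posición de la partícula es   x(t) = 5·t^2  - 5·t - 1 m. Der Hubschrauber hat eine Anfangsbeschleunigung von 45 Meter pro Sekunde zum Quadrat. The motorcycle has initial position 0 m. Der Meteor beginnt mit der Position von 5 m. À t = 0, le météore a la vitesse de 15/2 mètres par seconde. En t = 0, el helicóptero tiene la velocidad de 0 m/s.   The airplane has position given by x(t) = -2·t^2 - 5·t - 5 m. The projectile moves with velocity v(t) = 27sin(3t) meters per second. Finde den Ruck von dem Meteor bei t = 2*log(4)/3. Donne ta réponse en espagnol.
De la ecuación de la sacudida j(t) = 135·exp(3·t/2)/8, sustituimos t = 2*log(4)/3 para obtener j = 135/2.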